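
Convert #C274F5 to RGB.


C2 → 194 (R)
74 → 116 (G)
F5 → 245 (B)
= RGB(194, 116, 245)


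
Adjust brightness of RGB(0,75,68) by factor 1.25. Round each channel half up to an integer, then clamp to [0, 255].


Multiply each channel by 1.25, round half up, clamp to [0, 255]
R: 0×1.25 = 0
G: 75×1.25 = 93.75 → round → 94
B: 68×1.25 = 85
= RGB(0, 94, 85)


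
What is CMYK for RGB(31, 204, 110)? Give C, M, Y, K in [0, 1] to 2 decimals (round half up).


R'=31/255≈0.1216, G'=204/255≈0.8000, B'=110/255≈0.4314
K = 1 - max(R',G',B') = 1 - 204/255 = 51/255 = 0.2 → 0.20
(1-R'-K)/(1-K) simplifies to (max-R)/max with max = 204:
C = (204-31)/204 = 173/204 = 0.84803… → 0.85
M = (204-204)/204 = 0/204 = 0 → 0.00
Y = (204-110)/204 = 94/204 = 0.46078… → 0.46
= CMYK(0.85, 0.00, 0.46, 0.20)


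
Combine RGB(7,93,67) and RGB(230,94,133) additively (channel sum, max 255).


Additive: each channel = min(255, C₁+C₂)
R: 7+230 = 237 → 237
G: 93+94 = 187 → 187
B: 67+133 = 200 → 200
= RGB(237, 187, 200)


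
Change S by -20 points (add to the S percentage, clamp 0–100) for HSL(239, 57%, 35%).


Original S = 57%
Adjustment = -20 percentage points
New S = 57 + (-20) = 37
Clamp to [0, 100] → 37
= HSL(239°, 37%, 35%)


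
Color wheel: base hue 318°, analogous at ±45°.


Base hue: 318°
Left analog: (318 - 45) mod 360 = 273°
Right analog: (318 + 45) mod 360 = 3°
Analogous hues = 273° and 3°


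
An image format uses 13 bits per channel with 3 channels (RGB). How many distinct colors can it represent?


Total bits = 13 bits/channel × 3 channels = 39 bits
Distinct colors = 2^39
= 549,755,813,888 colors


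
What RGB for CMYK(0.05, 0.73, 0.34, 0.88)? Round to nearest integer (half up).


R = 255 × (1-C) × (1-K) = 255 × 0.95 × 0.12 = 29.07 → 29
G = 255 × (1-M) × (1-K) = 255 × 0.27 × 0.12 = 8.262 → 8
B = 255 × (1-Y) × (1-K) = 255 × 0.66 × 0.12 = 20.196 → 20
= RGB(29, 8, 20)


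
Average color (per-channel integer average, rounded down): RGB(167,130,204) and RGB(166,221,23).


Midpoint: each channel = ⌊(C₁+C₂)/2⌋
R: ⌊(167+166)/2⌋ = 166
G: ⌊(130+221)/2⌋ = 175
B: ⌊(204+23)/2⌋ = 113
= RGB(166, 175, 113)


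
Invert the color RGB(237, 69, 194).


Invert: (255-R, 255-G, 255-B)
R: 255-237 = 18
G: 255-69 = 186
B: 255-194 = 61
= RGB(18, 186, 61)


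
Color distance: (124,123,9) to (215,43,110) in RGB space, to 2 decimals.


d = √[(R₁-R₂)² + (G₁-G₂)² + (B₁-B₂)²]
d = √[(124-215)² + (123-43)² + (9-110)²]
d = √[8281 + 6400 + 10201]
d = √24882
d ≈ 157.74


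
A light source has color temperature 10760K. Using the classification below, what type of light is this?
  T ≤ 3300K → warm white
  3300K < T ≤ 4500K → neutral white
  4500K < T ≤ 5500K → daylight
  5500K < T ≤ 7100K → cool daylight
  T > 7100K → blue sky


Temperature: 10760K
10760K > 7100K → blue sky
Classification: blue sky


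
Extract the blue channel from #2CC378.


Color: #2CC378
R = 2C = 44
G = C3 = 195
B = 78 = 120
Blue = 120


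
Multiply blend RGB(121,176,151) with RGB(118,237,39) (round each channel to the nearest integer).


Multiply: C = A×B/255, rounded to nearest integer
R: 121×118/255 = 14278/255 ≈ 55.992 → 56
G: 176×237/255 = 41712/255 ≈ 163.576 → 164
B: 151×39/255 = 5889/255 ≈ 23.094 → 23
= RGB(56, 164, 23)


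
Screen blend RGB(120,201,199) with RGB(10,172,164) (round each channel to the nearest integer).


Screen: C = 255 - (255-A)×(255-B)/255, rounded to nearest integer
R: 255 - (255-120)×(255-10)/255 = 255 - 33075/255 ≈ 255 - 129.706 = 125.294 → 125
G: 255 - (255-201)×(255-172)/255 = 255 - 4482/255 ≈ 255 - 17.576 = 237.424 → 237
B: 255 - (255-199)×(255-164)/255 = 255 - 5096/255 ≈ 255 - 19.984 = 235.016 → 235
= RGB(125, 237, 235)


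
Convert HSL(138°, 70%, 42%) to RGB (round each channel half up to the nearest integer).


H=138°, S=0.70, L=0.42
C = (1-|2L-1|)×S = (1-|-0.16|)×0.70 = 0.588
H' = H/60 = 138/60 ≈ 2.3000; X = C×(1-|H' mod 2 - 1|) = 0.1764
m = L - C/2 = 0.42 - 0.294 = 0.126
Sector ⌊H'⌋ = 2 → (R',G',B') = (0.0, 0.588, 0.1764)
RGB = ((R'+m)×255, (G'+m)×255, (B'+m)×255) = (32.13, 182.07, 77.112)
Round half up → RGB(32, 182, 77)


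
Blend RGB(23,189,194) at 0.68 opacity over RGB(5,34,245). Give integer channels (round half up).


C = α×F + (1-α)×B, with 1-α = 0.32
R: 0.68×23 + 0.32×5 = 15.64 + 1.60 = 17.24 → 17
G: 0.68×189 + 0.32×34 = 128.52 + 10.88 = 139.40 → 139
B: 0.68×194 + 0.32×245 = 131.92 + 78.40 = 210.32 → 210
= RGB(17, 139, 210)


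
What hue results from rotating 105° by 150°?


New hue = (H + rotation) mod 360
New hue = (105 + 150) mod 360
= 255 mod 360
= 255°


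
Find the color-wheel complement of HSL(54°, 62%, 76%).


Complement = opposite side of color wheel = hue + 180°
H' = (54 + 180) mod 360 = 234°
S and L unchanged.
= HSL(234°, 62%, 76%)


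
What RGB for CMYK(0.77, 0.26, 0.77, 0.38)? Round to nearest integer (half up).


R = 255 × (1-C) × (1-K) = 255 × 0.23 × 0.62 = 36.363 → 36
G = 255 × (1-M) × (1-K) = 255 × 0.74 × 0.62 = 116.994 → 117
B = 255 × (1-Y) × (1-K) = 255 × 0.23 × 0.62 = 36.363 → 36
= RGB(36, 117, 36)


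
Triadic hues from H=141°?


Triadic: equally spaced at 120° intervals
H1 = 141°
H2 = (141 + 120) mod 360 = 261°
H3 = (141 + 240) mod 360 = 21°
Triadic = 141°, 261°, 21°


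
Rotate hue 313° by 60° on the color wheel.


New hue = (H + rotation) mod 360
New hue = (313 + 60) mod 360
= 373 mod 360
= 13°


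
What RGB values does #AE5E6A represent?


AE → 174 (R)
5E → 94 (G)
6A → 106 (B)
= RGB(174, 94, 106)


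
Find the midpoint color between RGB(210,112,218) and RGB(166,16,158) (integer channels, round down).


Midpoint: each channel = ⌊(C₁+C₂)/2⌋
R: ⌊(210+166)/2⌋ = 188
G: ⌊(112+16)/2⌋ = 64
B: ⌊(218+158)/2⌋ = 188
= RGB(188, 64, 188)


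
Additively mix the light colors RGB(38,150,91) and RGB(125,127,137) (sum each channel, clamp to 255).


Additive: each channel = min(255, C₁+C₂)
R: 38+125 = 163 → 163
G: 150+127 = 277 → 255
B: 91+137 = 228 → 228
= RGB(163, 255, 228)


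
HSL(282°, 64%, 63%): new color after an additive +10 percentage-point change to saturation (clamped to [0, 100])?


Original S = 64%
Adjustment = +10 percentage points
New S = 64 + (10) = 74
Clamp to [0, 100] → 74
= HSL(282°, 74%, 63%)


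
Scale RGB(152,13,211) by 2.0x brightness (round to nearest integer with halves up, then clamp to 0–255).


Multiply each channel by 2.0, round half up, clamp to [0, 255]
R: 152×2.0 = 304 → clamp → 255
G: 13×2.0 = 26
B: 211×2.0 = 422 → clamp → 255
= RGB(255, 26, 255)


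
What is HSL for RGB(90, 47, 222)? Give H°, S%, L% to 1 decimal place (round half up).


Normalize: R'=90/255≈0.3529, G'=47/255≈0.1843, B'=222/255≈0.8706
Max=222/255, Min=47/255, Δ=Max-Min=175/255
L = (Max+Min)/2 = (222+47)/510 = 269/510 = 0.52745… → L = 52.7%
L > 0.5 → S = Δ/(2-Max-Min) = 175/(510-222-47) = 175/241 = 0.72614… → S = 72.6%
(the 1/255 factors cancel in S and H, so raw channel differences can be used)
Max is B' → H = 60 × ((R-G)/Δ + 4) = 60 × ((90-47)/175 + 4)
  43/175 + 4 = 0.2457… + 4 = 4.2457…
  H = 60 × 4.2457… = 254.742…° → H = 254.7°
= HSL(254.7°, 72.6%, 52.7%)


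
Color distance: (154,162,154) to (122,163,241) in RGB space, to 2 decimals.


d = √[(R₁-R₂)² + (G₁-G₂)² + (B₁-B₂)²]
d = √[(154-122)² + (162-163)² + (154-241)²]
d = √[1024 + 1 + 7569]
d = √8594
d ≈ 92.70


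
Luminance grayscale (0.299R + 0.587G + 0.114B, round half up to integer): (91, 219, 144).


Gray = 0.299×R + 0.587×G + 0.114×B
Gray = 0.299×91 + 0.587×219 + 0.114×144
Gray = 27.209 + 128.553 + 16.416
Gray = 172.178 → round half up → 172
Gray = 172


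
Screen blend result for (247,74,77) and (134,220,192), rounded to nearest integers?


Screen: C = 255 - (255-A)×(255-B)/255, rounded to nearest integer
R: 255 - (255-247)×(255-134)/255 = 255 - 968/255 ≈ 255 - 3.796 = 251.204 → 251
G: 255 - (255-74)×(255-220)/255 = 255 - 6335/255 ≈ 255 - 24.843 = 230.157 → 230
B: 255 - (255-77)×(255-192)/255 = 255 - 11214/255 ≈ 255 - 43.976 = 211.024 → 211
= RGB(251, 230, 211)


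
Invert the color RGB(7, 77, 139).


Invert: (255-R, 255-G, 255-B)
R: 255-7 = 248
G: 255-77 = 178
B: 255-139 = 116
= RGB(248, 178, 116)


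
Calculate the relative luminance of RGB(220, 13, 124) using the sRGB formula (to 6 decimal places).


Linearize each channel (sRGB transfer function): c = v/255; c_lin = c/12.92 if c ≤ 0.04045, else ((c+0.055)/1.055)^2.4
  R: 220/255 ≈ 0.862745 > 0.04045 → ((0.862745+0.055)/1.055)^2.4 ≈ 0.715694
  G: 13/255 ≈ 0.050980 > 0.04045 → ((0.050980+0.055)/1.055)^2.4 ≈ 0.004025
  B: 124/255 ≈ 0.486275 > 0.04045 → ((0.486275+0.055)/1.055)^2.4 ≈ 0.201556
R_lin = 0.715694, G_lin = 0.004025, B_lin = 0.201556
L = 0.2126×R + 0.7152×G + 0.0722×B
L = 0.2126×0.715694 + 0.7152×0.004025 + 0.0722×0.201556
L ≈ 0.169587


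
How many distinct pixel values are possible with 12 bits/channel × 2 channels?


Total bits = 12 bits/channel × 2 channels = 24 bits
Distinct pixel values = 2^24
= 16,777,216 pixel values


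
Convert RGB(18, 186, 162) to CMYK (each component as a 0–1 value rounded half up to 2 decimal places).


R'=18/255≈0.0706, G'=186/255≈0.7294, B'=162/255≈0.6353
K = 1 - max(R',G',B') = 1 - 186/255 = 69/255 = 0.27058… → 0.27
(1-R'-K)/(1-K) simplifies to (max-R)/max with max = 186:
C = (186-18)/186 = 168/186 = 0.90322… → 0.90
M = (186-186)/186 = 0/186 = 0 → 0.00
Y = (186-162)/186 = 24/186 = 0.12903… → 0.13
= CMYK(0.90, 0.00, 0.13, 0.27)


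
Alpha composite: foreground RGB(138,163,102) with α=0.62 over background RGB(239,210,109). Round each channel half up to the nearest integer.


C = α×F + (1-α)×B, with 1-α = 0.38
R: 0.62×138 + 0.38×239 = 85.56 + 90.82 = 176.38 → 176
G: 0.62×163 + 0.38×210 = 101.06 + 79.80 = 180.86 → 181
B: 0.62×102 + 0.38×109 = 63.24 + 41.42 = 104.66 → 105
= RGB(176, 181, 105)


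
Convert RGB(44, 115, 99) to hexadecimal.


R = 44 → 2C (hex)
G = 115 → 73 (hex)
B = 99 → 63 (hex)
Hex = #2C7363


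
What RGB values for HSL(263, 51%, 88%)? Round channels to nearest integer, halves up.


H=263°, S=0.51, L=0.88
C = (1-|2L-1|)×S = (1-|0.76|)×0.51 = 0.1224
H' = H/60 = 263/60 ≈ 4.3833; X = C×(1-|H' mod 2 - 1|) = 0.04692
m = L - C/2 = 0.88 - 0.0612 = 0.8188
Sector ⌊H'⌋ = 4 → (R',G',B') = (0.04692, 0.0, 0.1224)
RGB = ((R'+m)×255, (G'+m)×255, (B'+m)×255) = (220.7586, 208.794, 240.006)
Round half up → RGB(221, 209, 240)


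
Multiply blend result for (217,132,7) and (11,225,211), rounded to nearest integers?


Multiply: C = A×B/255, rounded to nearest integer
R: 217×11/255 = 2387/255 ≈ 9.361 → 9
G: 132×225/255 = 29700/255 ≈ 116.471 → 116
B: 7×211/255 = 1477/255 ≈ 5.792 → 6
= RGB(9, 116, 6)


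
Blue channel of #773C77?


Color: #773C77
R = 77 = 119
G = 3C = 60
B = 77 = 119
Blue = 119


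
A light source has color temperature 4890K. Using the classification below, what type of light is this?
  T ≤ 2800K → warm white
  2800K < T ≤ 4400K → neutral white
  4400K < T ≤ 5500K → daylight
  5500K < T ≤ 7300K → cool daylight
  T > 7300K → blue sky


Temperature: 4890K
4400K < 4890K ≤ 5500K → daylight
Classification: daylight


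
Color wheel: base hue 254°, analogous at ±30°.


Base hue: 254°
Left analog: (254 - 30) mod 360 = 224°
Right analog: (254 + 30) mod 360 = 284°
Analogous hues = 224° and 284°


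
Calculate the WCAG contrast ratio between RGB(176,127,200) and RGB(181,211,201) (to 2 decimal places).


Linearize each sRGB channel c=v/255: c/12.92 if c ≤ 0.04045 else ((c+0.055)/1.055)^2.4
L = 0.2126×R_lin + 0.7152×G_lin + 0.0722×B_lin
Color 1 (176,127,200):
  R=176: 176/255≈0.6902 > 0.04045 → ((0.6902+0.055)/1.055)^2.4 ≈ 0.43415
  G=127: 127/255≈0.4980 > 0.04045 → ((0.4980+0.055)/1.055)^2.4 ≈ 0.21223
  B=200: 200/255≈0.7843 > 0.04045 → ((0.7843+0.055)/1.055)^2.4 ≈ 0.57758
  L1 = 0.2126×0.43415 + 0.7152×0.21223 + 0.0722×0.57758 ≈ 0.28579
Color 2 (181,211,201):
  R=181: 181/255≈0.7098 > 0.04045 → ((0.7098+0.055)/1.055)^2.4 ≈ 0.46208
  G=211: 211/255≈0.8275 > 0.04045 → ((0.8275+0.055)/1.055)^2.4 ≈ 0.65141
  B=201: 201/255≈0.7882 > 0.04045 → ((0.7882+0.055)/1.055)^2.4 ≈ 0.58408
  L2 = 0.2126×0.46208 + 0.7152×0.65141 + 0.0722×0.58408 ≈ 0.60629
Lighter = 0.60629, Darker = 0.28579
Ratio = (L_lighter + 0.05) / (L_darker + 0.05)
Ratio = (0.60629 + 0.05) / (0.28579 + 0.05) = 0.65629 / 0.33579 ≈ 1.9545
Ratio ≈ 1.95:1


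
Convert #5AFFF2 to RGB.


5A → 90 (R)
FF → 255 (G)
F2 → 242 (B)
= RGB(90, 255, 242)


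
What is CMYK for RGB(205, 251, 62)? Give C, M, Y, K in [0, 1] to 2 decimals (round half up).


R'=205/255≈0.8039, G'=251/255≈0.9843, B'=62/255≈0.2431
K = 1 - max(R',G',B') = 1 - 251/255 = 4/255 = 0.01568… → 0.02
(1-R'-K)/(1-K) simplifies to (max-R)/max with max = 251:
C = (251-205)/251 = 46/251 = 0.18326… → 0.18
M = (251-251)/251 = 0/251 = 0 → 0.00
Y = (251-62)/251 = 189/251 = 0.75298… → 0.75
= CMYK(0.18, 0.00, 0.75, 0.02)


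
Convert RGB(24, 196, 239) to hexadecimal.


R = 24 → 18 (hex)
G = 196 → C4 (hex)
B = 239 → EF (hex)
Hex = #18C4EF


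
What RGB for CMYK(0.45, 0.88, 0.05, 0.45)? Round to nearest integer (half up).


R = 255 × (1-C) × (1-K) = 255 × 0.55 × 0.55 = 77.1375 → 77
G = 255 × (1-M) × (1-K) = 255 × 0.12 × 0.55 = 16.83 → 17
B = 255 × (1-Y) × (1-K) = 255 × 0.95 × 0.55 = 133.2375 → 133
= RGB(77, 17, 133)


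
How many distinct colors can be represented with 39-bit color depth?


Colors = 2^bits = 2^39
= 549,755,813,888 colors


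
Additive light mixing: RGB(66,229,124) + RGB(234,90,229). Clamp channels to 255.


Additive: each channel = min(255, C₁+C₂)
R: 66+234 = 300 → 255
G: 229+90 = 319 → 255
B: 124+229 = 353 → 255
= RGB(255, 255, 255)


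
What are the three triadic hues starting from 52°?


Triadic: equally spaced at 120° intervals
H1 = 52°
H2 = (52 + 120) mod 360 = 172°
H3 = (52 + 240) mod 360 = 292°
Triadic = 52°, 172°, 292°


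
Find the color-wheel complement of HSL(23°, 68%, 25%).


Complement = opposite side of color wheel = hue + 180°
H' = (23 + 180) mod 360 = 203°
S and L unchanged.
= HSL(203°, 68%, 25%)


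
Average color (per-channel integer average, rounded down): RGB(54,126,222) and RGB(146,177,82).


Midpoint: each channel = ⌊(C₁+C₂)/2⌋
R: ⌊(54+146)/2⌋ = 100
G: ⌊(126+177)/2⌋ = 151
B: ⌊(222+82)/2⌋ = 152
= RGB(100, 151, 152)


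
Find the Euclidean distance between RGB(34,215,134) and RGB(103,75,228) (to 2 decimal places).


d = √[(R₁-R₂)² + (G₁-G₂)² + (B₁-B₂)²]
d = √[(34-103)² + (215-75)² + (134-228)²]
d = √[4761 + 19600 + 8836]
d = √33197
d ≈ 182.20


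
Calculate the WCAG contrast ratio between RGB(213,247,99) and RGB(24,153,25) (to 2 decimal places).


Linearize each sRGB channel c=v/255: c/12.92 if c ≤ 0.04045 else ((c+0.055)/1.055)^2.4
L = 0.2126×R_lin + 0.7152×G_lin + 0.0722×B_lin
Color 1 (213,247,99):
  R=213: 213/255≈0.8353 > 0.04045 → ((0.8353+0.055)/1.055)^2.4 ≈ 0.66539
  G=247: 247/255≈0.9686 > 0.04045 → ((0.9686+0.055)/1.055)^2.4 ≈ 0.93011
  B=99: 99/255≈0.3882 > 0.04045 → ((0.3882+0.055)/1.055)^2.4 ≈ 0.12477
  L1 = 0.2126×0.66539 + 0.7152×0.93011 + 0.0722×0.12477 ≈ 0.81569
Color 2 (24,153,25):
  R=24: 24/255≈0.0941 > 0.04045 → ((0.0941+0.055)/1.055)^2.4 ≈ 0.00913
  G=153: 153/255≈0.6000 > 0.04045 → ((0.6000+0.055)/1.055)^2.4 ≈ 0.31855
  B=25: 25/255≈0.0980 > 0.04045 → ((0.0980+0.055)/1.055)^2.4 ≈ 0.00972
  L2 = 0.2126×0.00913 + 0.7152×0.31855 + 0.0722×0.00972 ≈ 0.23047
Lighter = 0.81569, Darker = 0.23047
Ratio = (L_lighter + 0.05) / (L_darker + 0.05)
Ratio = (0.81569 + 0.05) / (0.23047 + 0.05) = 0.86569 / 0.28047 ≈ 3.0866
Ratio ≈ 3.09:1


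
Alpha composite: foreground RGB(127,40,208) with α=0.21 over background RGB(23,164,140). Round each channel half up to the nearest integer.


C = α×F + (1-α)×B, with 1-α = 0.79
R: 0.21×127 + 0.79×23 = 26.67 + 18.17 = 44.84 → 45
G: 0.21×40 + 0.79×164 = 8.40 + 129.56 = 137.96 → 138
B: 0.21×208 + 0.79×140 = 43.68 + 110.60 = 154.28 → 154
= RGB(45, 138, 154)


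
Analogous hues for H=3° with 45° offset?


Base hue: 3°
Left analog: (3 - 45) mod 360 = 318°
Right analog: (3 + 45) mod 360 = 48°
Analogous hues = 318° and 48°


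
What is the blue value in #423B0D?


Color: #423B0D
R = 42 = 66
G = 3B = 59
B = 0D = 13
Blue = 13


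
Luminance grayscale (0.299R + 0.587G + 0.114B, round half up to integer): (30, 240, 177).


Gray = 0.299×R + 0.587×G + 0.114×B
Gray = 0.299×30 + 0.587×240 + 0.114×177
Gray = 8.970 + 140.880 + 20.178
Gray = 170.028 → round half up → 170
Gray = 170


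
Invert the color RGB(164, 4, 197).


Invert: (255-R, 255-G, 255-B)
R: 255-164 = 91
G: 255-4 = 251
B: 255-197 = 58
= RGB(91, 251, 58)


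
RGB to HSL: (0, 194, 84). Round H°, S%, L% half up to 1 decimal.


Normalize: R'=0/255≈0.0000, G'=194/255≈0.7608, B'=84/255≈0.3294
Max=194/255, Min=0/255, Δ=Max-Min=194/255
L = (Max+Min)/2 = (194+0)/510 = 194/510 = 0.38039… → L = 38.0%
L ≤ 0.5 → S = Δ/(Max+Min) = 194/(194+0) = 194/194 = 1 → S = 100.0%
(the 1/255 factors cancel in S and H, so raw channel differences can be used)
Max is G' → H = 60 × ((B-R)/Δ + 2) = 60 × ((84-0)/194 + 2)
  84/194 + 2 = 0.4329… + 2 = 2.4329…
  H = 60 × 2.4329… = 145.979…° → H = 146.0°
= HSL(146.0°, 100.0%, 38.0%)


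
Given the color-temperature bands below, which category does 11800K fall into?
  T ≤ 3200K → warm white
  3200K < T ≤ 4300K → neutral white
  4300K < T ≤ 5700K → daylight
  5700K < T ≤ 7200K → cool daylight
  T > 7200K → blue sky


Temperature: 11800K
11800K > 7200K → blue sky
Classification: blue sky


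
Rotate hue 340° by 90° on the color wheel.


New hue = (H + rotation) mod 360
New hue = (340 + 90) mod 360
= 430 mod 360
= 70°


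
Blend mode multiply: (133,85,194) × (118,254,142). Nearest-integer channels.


Multiply: C = A×B/255, rounded to nearest integer
R: 133×118/255 = 15694/255 ≈ 61.545 → 62
G: 85×254/255 = 21590/255 ≈ 84.667 → 85
B: 194×142/255 = 27548/255 ≈ 108.031 → 108
= RGB(62, 85, 108)


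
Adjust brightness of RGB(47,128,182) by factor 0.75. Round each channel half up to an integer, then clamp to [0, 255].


Multiply each channel by 0.75, round half up, clamp to [0, 255]
R: 47×0.75 = 35.25 → round → 35
G: 128×0.75 = 96
B: 182×0.75 = 136.5 → round → 137
= RGB(35, 96, 137)


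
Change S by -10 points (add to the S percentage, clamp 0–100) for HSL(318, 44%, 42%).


Original S = 44%
Adjustment = -10 percentage points
New S = 44 + (-10) = 34
Clamp to [0, 100] → 34
= HSL(318°, 34%, 42%)


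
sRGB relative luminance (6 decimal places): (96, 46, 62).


Linearize each channel (sRGB transfer function): c = v/255; c_lin = c/12.92 if c ≤ 0.04045, else ((c+0.055)/1.055)^2.4
  R: 96/255 ≈ 0.376471 > 0.04045 → ((0.376471+0.055)/1.055)^2.4 ≈ 0.116971
  G: 46/255 ≈ 0.180392 > 0.04045 → ((0.180392+0.055)/1.055)^2.4 ≈ 0.027321
  B: 62/255 ≈ 0.243137 > 0.04045 → ((0.243137+0.055)/1.055)^2.4 ≈ 0.048172
R_lin = 0.116971, G_lin = 0.027321, B_lin = 0.048172
L = 0.2126×R + 0.7152×G + 0.0722×B
L = 0.2126×0.116971 + 0.7152×0.027321 + 0.0722×0.048172
L ≈ 0.047886


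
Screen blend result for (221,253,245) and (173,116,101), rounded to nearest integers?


Screen: C = 255 - (255-A)×(255-B)/255, rounded to nearest integer
R: 255 - (255-221)×(255-173)/255 = 255 - 2788/255 ≈ 255 - 10.933 = 244.067 → 244
G: 255 - (255-253)×(255-116)/255 = 255 - 278/255 ≈ 255 - 1.090 = 253.910 → 254
B: 255 - (255-245)×(255-101)/255 = 255 - 1540/255 ≈ 255 - 6.039 = 248.961 → 249
= RGB(244, 254, 249)


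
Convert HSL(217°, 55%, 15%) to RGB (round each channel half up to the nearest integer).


H=217°, S=0.55, L=0.15
C = (1-|2L-1|)×S = (1-|-0.70|)×0.55 = 0.165
H' = H/60 = 217/60 ≈ 3.6167; X = C×(1-|H' mod 2 - 1|) = 0.06325
m = L - C/2 = 0.15 - 0.0825 = 0.0675
Sector ⌊H'⌋ = 3 → (R',G',B') = (0.0, 0.06325, 0.165)
RGB = ((R'+m)×255, (G'+m)×255, (B'+m)×255) = (17.2125, 33.34125, 59.2875)
Round half up → RGB(17, 33, 59)


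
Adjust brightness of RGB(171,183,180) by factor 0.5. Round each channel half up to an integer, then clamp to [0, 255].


Multiply each channel by 0.5, round half up, clamp to [0, 255]
R: 171×0.5 = 85.5 → round → 86
G: 183×0.5 = 91.5 → round → 92
B: 180×0.5 = 90
= RGB(86, 92, 90)


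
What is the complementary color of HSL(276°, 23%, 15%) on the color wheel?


Complement = opposite side of color wheel = hue + 180°
H' = (276 + 180) mod 360 = 96°
S and L unchanged.
= HSL(96°, 23%, 15%)


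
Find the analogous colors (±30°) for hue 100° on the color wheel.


Base hue: 100°
Left analog: (100 - 30) mod 360 = 70°
Right analog: (100 + 30) mod 360 = 130°
Analogous hues = 70° and 130°


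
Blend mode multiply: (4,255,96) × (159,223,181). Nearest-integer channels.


Multiply: C = A×B/255, rounded to nearest integer
R: 4×159/255 = 636/255 ≈ 2.494 → 2
G: 255×223/255 = 56865/255 ≈ 223.000 → 223
B: 96×181/255 = 17376/255 ≈ 68.141 → 68
= RGB(2, 223, 68)


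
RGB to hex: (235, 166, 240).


R = 235 → EB (hex)
G = 166 → A6 (hex)
B = 240 → F0 (hex)
Hex = #EBA6F0


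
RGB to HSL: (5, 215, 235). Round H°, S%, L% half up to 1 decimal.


Normalize: R'=5/255≈0.0196, G'=215/255≈0.8431, B'=235/255≈0.9216
Max=235/255, Min=5/255, Δ=Max-Min=230/255
L = (Max+Min)/2 = (235+5)/510 = 240/510 = 0.47058… → L = 47.1%
L ≤ 0.5 → S = Δ/(Max+Min) = 230/(235+5) = 230/240 = 0.95833… → S = 95.8%
(the 1/255 factors cancel in S and H, so raw channel differences can be used)
Max is B' → H = 60 × ((R-G)/Δ + 4) = 60 × ((5-215)/230 + 4)
  -210/230 + 4 = -0.9130… + 4 = 3.0869…
  H = 60 × 3.0869… = 185.217…° → H = 185.2°
= HSL(185.2°, 95.8%, 47.1%)


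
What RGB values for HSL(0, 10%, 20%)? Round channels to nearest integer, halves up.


H=0°, S=0.10, L=0.20
C = (1-|2L-1|)×S = (1-|-0.60|)×0.10 = 0.04
H' = H/60 = 0/60 ≈ 0.0000; X = C×(1-|H' mod 2 - 1|) = 0.0
m = L - C/2 = 0.20 - 0.02 = 0.18
Sector ⌊H'⌋ = 0 → (R',G',B') = (0.04, 0.0, 0.0)
RGB = ((R'+m)×255, (G'+m)×255, (B'+m)×255) = (56.1, 45.9, 45.9)
Round half up → RGB(56, 46, 46)


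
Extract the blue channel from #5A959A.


Color: #5A959A
R = 5A = 90
G = 95 = 149
B = 9A = 154
Blue = 154


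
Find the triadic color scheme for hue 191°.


Triadic: equally spaced at 120° intervals
H1 = 191°
H2 = (191 + 120) mod 360 = 311°
H3 = (191 + 240) mod 360 = 71°
Triadic = 191°, 311°, 71°


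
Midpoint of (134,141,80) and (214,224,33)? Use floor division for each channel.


Midpoint: each channel = ⌊(C₁+C₂)/2⌋
R: ⌊(134+214)/2⌋ = 174
G: ⌊(141+224)/2⌋ = 182
B: ⌊(80+33)/2⌋ = 56
= RGB(174, 182, 56)


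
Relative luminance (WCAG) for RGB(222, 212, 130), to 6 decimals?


Linearize each channel (sRGB transfer function): c = v/255; c_lin = c/12.92 if c ≤ 0.04045, else ((c+0.055)/1.055)^2.4
  R: 222/255 ≈ 0.870588 > 0.04045 → ((0.870588+0.055)/1.055)^2.4 ≈ 0.730461
  G: 212/255 ≈ 0.831373 > 0.04045 → ((0.831373+0.055)/1.055)^2.4 ≈ 0.658375
  B: 130/255 ≈ 0.509804 > 0.04045 → ((0.509804+0.055)/1.055)^2.4 ≈ 0.223228
R_lin = 0.730461, G_lin = 0.658375, B_lin = 0.223228
L = 0.2126×R + 0.7152×G + 0.0722×B
L = 0.2126×0.730461 + 0.7152×0.658375 + 0.0722×0.223228
L ≈ 0.642283


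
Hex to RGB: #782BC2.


78 → 120 (R)
2B → 43 (G)
C2 → 194 (B)
= RGB(120, 43, 194)


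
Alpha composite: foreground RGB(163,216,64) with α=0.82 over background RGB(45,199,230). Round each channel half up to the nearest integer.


C = α×F + (1-α)×B, with 1-α = 0.18
R: 0.82×163 + 0.18×45 = 133.66 + 8.10 = 141.76 → 142
G: 0.82×216 + 0.18×199 = 177.12 + 35.82 = 212.94 → 213
B: 0.82×64 + 0.18×230 = 52.48 + 41.40 = 93.88 → 94
= RGB(142, 213, 94)


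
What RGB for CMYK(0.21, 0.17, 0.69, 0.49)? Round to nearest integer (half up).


R = 255 × (1-C) × (1-K) = 255 × 0.79 × 0.51 = 102.7395 → 103
G = 255 × (1-M) × (1-K) = 255 × 0.83 × 0.51 = 107.9415 → 108
B = 255 × (1-Y) × (1-K) = 255 × 0.31 × 0.51 = 40.3155 → 40
= RGB(103, 108, 40)


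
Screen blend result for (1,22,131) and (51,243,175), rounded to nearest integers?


Screen: C = 255 - (255-A)×(255-B)/255, rounded to nearest integer
R: 255 - (255-1)×(255-51)/255 = 255 - 51816/255 ≈ 255 - 203.200 = 51.800 → 52
G: 255 - (255-22)×(255-243)/255 = 255 - 2796/255 ≈ 255 - 10.965 = 244.035 → 244
B: 255 - (255-131)×(255-175)/255 = 255 - 9920/255 ≈ 255 - 38.902 = 216.098 → 216
= RGB(52, 244, 216)


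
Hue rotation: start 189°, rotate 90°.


New hue = (H + rotation) mod 360
New hue = (189 + 90) mod 360
= 279 mod 360
= 279°


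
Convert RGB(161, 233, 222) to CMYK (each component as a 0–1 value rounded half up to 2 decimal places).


R'=161/255≈0.6314, G'=233/255≈0.9137, B'=222/255≈0.8706
K = 1 - max(R',G',B') = 1 - 233/255 = 22/255 = 0.08627… → 0.09
(1-R'-K)/(1-K) simplifies to (max-R)/max with max = 233:
C = (233-161)/233 = 72/233 = 0.30901… → 0.31
M = (233-233)/233 = 0/233 = 0 → 0.00
Y = (233-222)/233 = 11/233 = 0.04721… → 0.05
= CMYK(0.31, 0.00, 0.05, 0.09)


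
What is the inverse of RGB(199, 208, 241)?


Invert: (255-R, 255-G, 255-B)
R: 255-199 = 56
G: 255-208 = 47
B: 255-241 = 14
= RGB(56, 47, 14)


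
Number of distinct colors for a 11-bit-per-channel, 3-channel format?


Total bits = 11 bits/channel × 3 channels = 33 bits
Distinct colors = 2^33
= 8,589,934,592 colors


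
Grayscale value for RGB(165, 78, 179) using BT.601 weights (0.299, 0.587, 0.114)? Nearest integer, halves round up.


Gray = 0.299×R + 0.587×G + 0.114×B
Gray = 0.299×165 + 0.587×78 + 0.114×179
Gray = 49.335 + 45.786 + 20.406
Gray = 115.527 → round half up → 116
Gray = 116


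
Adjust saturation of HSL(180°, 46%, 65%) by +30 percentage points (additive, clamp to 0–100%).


Original S = 46%
Adjustment = +30 percentage points
New S = 46 + (30) = 76
Clamp to [0, 100] → 76
= HSL(180°, 76%, 65%)


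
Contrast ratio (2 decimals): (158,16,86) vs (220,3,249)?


Linearize each sRGB channel c=v/255: c/12.92 if c ≤ 0.04045 else ((c+0.055)/1.055)^2.4
L = 0.2126×R_lin + 0.7152×G_lin + 0.0722×B_lin
Color 1 (158,16,86):
  R=158: 158/255≈0.6196 > 0.04045 → ((0.6196+0.055)/1.055)^2.4 ≈ 0.34191
  G=16: 16/255≈0.0627 > 0.04045 → ((0.0627+0.055)/1.055)^2.4 ≈ 0.00518
  B=86: 86/255≈0.3373 > 0.04045 → ((0.3373+0.055)/1.055)^2.4 ≈ 0.09306
  L1 = 0.2126×0.34191 + 0.7152×0.00518 + 0.0722×0.09306 ≈ 0.08312
Color 2 (220,3,249):
  R=220: 220/255≈0.8627 > 0.04045 → ((0.8627+0.055)/1.055)^2.4 ≈ 0.71569
  G=3: 3/255≈0.0118 ≤ 0.04045 → 0.0118/12.92 ≈ 0.00091
  B=249: 249/255≈0.9765 > 0.04045 → ((0.9765+0.055)/1.055)^2.4 ≈ 0.94731
  L2 = 0.2126×0.71569 + 0.7152×0.00091 + 0.0722×0.94731 ≈ 0.22120
Lighter = 0.22120, Darker = 0.08312
Ratio = (L_lighter + 0.05) / (L_darker + 0.05)
Ratio = (0.22120 + 0.05) / (0.08312 + 0.05) = 0.27120 / 0.13312 ≈ 2.0373
Ratio ≈ 2.04:1


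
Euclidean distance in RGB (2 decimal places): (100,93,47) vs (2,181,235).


d = √[(R₁-R₂)² + (G₁-G₂)² + (B₁-B₂)²]
d = √[(100-2)² + (93-181)² + (47-235)²]
d = √[9604 + 7744 + 35344]
d = √52692
d ≈ 229.55


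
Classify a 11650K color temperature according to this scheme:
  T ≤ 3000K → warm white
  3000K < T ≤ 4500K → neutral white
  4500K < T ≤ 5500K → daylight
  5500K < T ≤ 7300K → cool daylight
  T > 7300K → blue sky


Temperature: 11650K
11650K > 7300K → blue sky
Classification: blue sky


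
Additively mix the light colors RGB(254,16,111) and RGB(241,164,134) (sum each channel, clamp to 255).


Additive: each channel = min(255, C₁+C₂)
R: 254+241 = 495 → 255
G: 16+164 = 180 → 180
B: 111+134 = 245 → 245
= RGB(255, 180, 245)


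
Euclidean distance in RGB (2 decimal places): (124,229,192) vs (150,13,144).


d = √[(R₁-R₂)² + (G₁-G₂)² + (B₁-B₂)²]
d = √[(124-150)² + (229-13)² + (192-144)²]
d = √[676 + 46656 + 2304]
d = √49636
d ≈ 222.79


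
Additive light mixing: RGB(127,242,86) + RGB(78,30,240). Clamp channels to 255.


Additive: each channel = min(255, C₁+C₂)
R: 127+78 = 205 → 205
G: 242+30 = 272 → 255
B: 86+240 = 326 → 255
= RGB(205, 255, 255)


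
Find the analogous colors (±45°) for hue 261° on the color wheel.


Base hue: 261°
Left analog: (261 - 45) mod 360 = 216°
Right analog: (261 + 45) mod 360 = 306°
Analogous hues = 216° and 306°


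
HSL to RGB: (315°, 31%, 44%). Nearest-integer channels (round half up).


H=315°, S=0.31, L=0.44
C = (1-|2L-1|)×S = (1-|-0.12|)×0.31 = 0.2728
H' = H/60 = 315/60 ≈ 5.2500; X = C×(1-|H' mod 2 - 1|) = 0.2046
m = L - C/2 = 0.44 - 0.1364 = 0.3036
Sector ⌊H'⌋ = 5 → (R',G',B') = (0.2728, 0.0, 0.2046)
RGB = ((R'+m)×255, (G'+m)×255, (B'+m)×255) = (146.982, 77.418, 129.591)
Round half up → RGB(147, 77, 130)


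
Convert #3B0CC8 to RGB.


3B → 59 (R)
0C → 12 (G)
C8 → 200 (B)
= RGB(59, 12, 200)


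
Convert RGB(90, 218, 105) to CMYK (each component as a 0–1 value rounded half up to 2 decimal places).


R'=90/255≈0.3529, G'=218/255≈0.8549, B'=105/255≈0.4118
K = 1 - max(R',G',B') = 1 - 218/255 = 37/255 = 0.14509… → 0.15
(1-R'-K)/(1-K) simplifies to (max-R)/max with max = 218:
C = (218-90)/218 = 128/218 = 0.58715… → 0.59
M = (218-218)/218 = 0/218 = 0 → 0.00
Y = (218-105)/218 = 113/218 = 0.51834… → 0.52
= CMYK(0.59, 0.00, 0.52, 0.15)


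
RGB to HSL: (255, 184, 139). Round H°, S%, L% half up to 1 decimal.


Normalize: R'=255/255≈1.0000, G'=184/255≈0.7216, B'=139/255≈0.5451
Max=255/255, Min=139/255, Δ=Max-Min=116/255
L = (Max+Min)/2 = (255+139)/510 = 394/510 = 0.77254… → L = 77.3%
L > 0.5 → S = Δ/(2-Max-Min) = 116/(510-255-139) = 116/116 = 1 → S = 100.0%
(the 1/255 factors cancel in S and H, so raw channel differences can be used)
Max is R' → H = 60 × (((G-B)/Δ) mod 6) = 60 × (((184-139)/116) mod 6)
  45/116 = 0.3879…
  H = 60 × 0.3879… = 23.275…° → H = 23.3°
= HSL(23.3°, 100.0%, 77.3%)


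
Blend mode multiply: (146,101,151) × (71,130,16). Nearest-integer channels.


Multiply: C = A×B/255, rounded to nearest integer
R: 146×71/255 = 10366/255 ≈ 40.651 → 41
G: 101×130/255 = 13130/255 ≈ 51.490 → 51
B: 151×16/255 = 2416/255 ≈ 9.475 → 9
= RGB(41, 51, 9)


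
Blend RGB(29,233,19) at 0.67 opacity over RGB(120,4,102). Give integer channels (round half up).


C = α×F + (1-α)×B, with 1-α = 0.33
R: 0.67×29 + 0.33×120 = 19.43 + 39.60 = 59.03 → 59
G: 0.67×233 + 0.33×4 = 156.11 + 1.32 = 157.43 → 157
B: 0.67×19 + 0.33×102 = 12.73 + 33.66 = 46.39 → 46
= RGB(59, 157, 46)


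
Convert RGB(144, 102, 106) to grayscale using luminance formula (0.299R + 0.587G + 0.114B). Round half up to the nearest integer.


Gray = 0.299×R + 0.587×G + 0.114×B
Gray = 0.299×144 + 0.587×102 + 0.114×106
Gray = 43.056 + 59.874 + 12.084
Gray = 115.014 → round half up → 115
Gray = 115


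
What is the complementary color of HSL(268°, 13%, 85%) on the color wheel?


Complement = opposite side of color wheel = hue + 180°
H' = (268 + 180) mod 360 = 88°
S and L unchanged.
= HSL(88°, 13%, 85%)


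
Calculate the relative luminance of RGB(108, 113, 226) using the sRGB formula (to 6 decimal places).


Linearize each channel (sRGB transfer function): c = v/255; c_lin = c/12.92 if c ≤ 0.04045, else ((c+0.055)/1.055)^2.4
  R: 108/255 ≈ 0.423529 > 0.04045 → ((0.423529+0.055)/1.055)^2.4 ≈ 0.149960
  G: 113/255 ≈ 0.443137 > 0.04045 → ((0.443137+0.055)/1.055)^2.4 ≈ 0.165132
  B: 226/255 ≈ 0.886275 > 0.04045 → ((0.886275+0.055)/1.055)^2.4 ≈ 0.760525
R_lin = 0.149960, G_lin = 0.165132, B_lin = 0.760525
L = 0.2126×R + 0.7152×G + 0.0722×B
L = 0.2126×0.149960 + 0.7152×0.165132 + 0.0722×0.760525
L ≈ 0.204894


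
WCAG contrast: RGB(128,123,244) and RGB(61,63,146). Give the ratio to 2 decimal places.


Linearize each sRGB channel c=v/255: c/12.92 if c ≤ 0.04045 else ((c+0.055)/1.055)^2.4
L = 0.2126×R_lin + 0.7152×G_lin + 0.0722×B_lin
Color 1 (128,123,244):
  R=128: 128/255≈0.5020 > 0.04045 → ((0.5020+0.055)/1.055)^2.4 ≈ 0.21586
  G=123: 123/255≈0.4824 > 0.04045 → ((0.4824+0.055)/1.055)^2.4 ≈ 0.19807
  B=244: 244/255≈0.9569 > 0.04045 → ((0.9569+0.055)/1.055)^2.4 ≈ 0.90466
  L1 = 0.2126×0.21586 + 0.7152×0.19807 + 0.0722×0.90466 ≈ 0.25287
Color 2 (61,63,146):
  R=61: 61/255≈0.2392 > 0.04045 → ((0.2392+0.055)/1.055)^2.4 ≈ 0.04667
  G=63: 63/255≈0.2471 > 0.04045 → ((0.2471+0.055)/1.055)^2.4 ≈ 0.04971
  B=146: 146/255≈0.5725 > 0.04045 → ((0.5725+0.055)/1.055)^2.4 ≈ 0.28744
  L2 = 0.2126×0.04667 + 0.7152×0.04971 + 0.0722×0.28744 ≈ 0.06622
Lighter = 0.25287, Darker = 0.06622
Ratio = (L_lighter + 0.05) / (L_darker + 0.05)
Ratio = (0.25287 + 0.05) / (0.06622 + 0.05) = 0.30287 / 0.11622 ≈ 2.6059
Ratio ≈ 2.61:1


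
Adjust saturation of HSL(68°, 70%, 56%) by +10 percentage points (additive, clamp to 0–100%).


Original S = 70%
Adjustment = +10 percentage points
New S = 70 + (10) = 80
Clamp to [0, 100] → 80
= HSL(68°, 80%, 56%)


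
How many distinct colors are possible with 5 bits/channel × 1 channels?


Total bits = 5 bits/channel × 1 channels = 5 bits
Distinct colors = 2^5
= 32 colors


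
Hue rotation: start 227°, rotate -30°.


New hue = (H + rotation) mod 360
New hue = (227 -30) mod 360
= 197 mod 360
= 197°


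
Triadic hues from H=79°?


Triadic: equally spaced at 120° intervals
H1 = 79°
H2 = (79 + 120) mod 360 = 199°
H3 = (79 + 240) mod 360 = 319°
Triadic = 79°, 199°, 319°


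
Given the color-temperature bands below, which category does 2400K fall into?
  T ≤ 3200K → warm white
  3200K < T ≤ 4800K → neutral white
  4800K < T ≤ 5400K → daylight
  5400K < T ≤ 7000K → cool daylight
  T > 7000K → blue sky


Temperature: 2400K
2400K ≤ 3200K → warm white
Classification: warm white


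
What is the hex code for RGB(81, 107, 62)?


R = 81 → 51 (hex)
G = 107 → 6B (hex)
B = 62 → 3E (hex)
Hex = #516B3E


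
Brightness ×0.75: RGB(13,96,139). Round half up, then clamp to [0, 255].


Multiply each channel by 0.75, round half up, clamp to [0, 255]
R: 13×0.75 = 9.75 → round → 10
G: 96×0.75 = 72
B: 139×0.75 = 104.25 → round → 104
= RGB(10, 72, 104)


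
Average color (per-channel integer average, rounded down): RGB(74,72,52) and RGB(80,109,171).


Midpoint: each channel = ⌊(C₁+C₂)/2⌋
R: ⌊(74+80)/2⌋ = 77
G: ⌊(72+109)/2⌋ = 90
B: ⌊(52+171)/2⌋ = 111
= RGB(77, 90, 111)


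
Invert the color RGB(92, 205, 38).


Invert: (255-R, 255-G, 255-B)
R: 255-92 = 163
G: 255-205 = 50
B: 255-38 = 217
= RGB(163, 50, 217)


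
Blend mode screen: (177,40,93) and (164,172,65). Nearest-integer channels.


Screen: C = 255 - (255-A)×(255-B)/255, rounded to nearest integer
R: 255 - (255-177)×(255-164)/255 = 255 - 7098/255 ≈ 255 - 27.835 = 227.165 → 227
G: 255 - (255-40)×(255-172)/255 = 255 - 17845/255 ≈ 255 - 69.980 = 185.020 → 185
B: 255 - (255-93)×(255-65)/255 = 255 - 30780/255 ≈ 255 - 120.706 = 134.294 → 134
= RGB(227, 185, 134)


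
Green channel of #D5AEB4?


Color: #D5AEB4
R = D5 = 213
G = AE = 174
B = B4 = 180
Green = 174


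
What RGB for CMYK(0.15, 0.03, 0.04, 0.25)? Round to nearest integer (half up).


R = 255 × (1-C) × (1-K) = 255 × 0.85 × 0.75 = 162.5625 → 163
G = 255 × (1-M) × (1-K) = 255 × 0.97 × 0.75 = 185.5125 → 186
B = 255 × (1-Y) × (1-K) = 255 × 0.96 × 0.75 = 183.6 → 184
= RGB(163, 186, 184)


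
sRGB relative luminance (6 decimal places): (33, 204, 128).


Linearize each channel (sRGB transfer function): c = v/255; c_lin = c/12.92 if c ≤ 0.04045, else ((c+0.055)/1.055)^2.4
  R: 33/255 ≈ 0.129412 > 0.04045 → ((0.129412+0.055)/1.055)^2.4 ≈ 0.015209
  G: 204/255 ≈ 0.800000 > 0.04045 → ((0.800000+0.055)/1.055)^2.4 ≈ 0.603827
  B: 128/255 ≈ 0.501961 > 0.04045 → ((0.501961+0.055)/1.055)^2.4 ≈ 0.215861
R_lin = 0.015209, G_lin = 0.603827, B_lin = 0.215861
L = 0.2126×R + 0.7152×G + 0.0722×B
L = 0.2126×0.015209 + 0.7152×0.603827 + 0.0722×0.215861
L ≈ 0.450676


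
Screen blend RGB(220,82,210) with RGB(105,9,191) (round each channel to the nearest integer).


Screen: C = 255 - (255-A)×(255-B)/255, rounded to nearest integer
R: 255 - (255-220)×(255-105)/255 = 255 - 5250/255 ≈ 255 - 20.588 = 234.412 → 234
G: 255 - (255-82)×(255-9)/255 = 255 - 42558/255 ≈ 255 - 166.894 = 88.106 → 88
B: 255 - (255-210)×(255-191)/255 = 255 - 2880/255 ≈ 255 - 11.294 = 243.706 → 244
= RGB(234, 88, 244)


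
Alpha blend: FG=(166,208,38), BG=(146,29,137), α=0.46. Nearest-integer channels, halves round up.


C = α×F + (1-α)×B, with 1-α = 0.54
R: 0.46×166 + 0.54×146 = 76.36 + 78.84 = 155.20 → 155
G: 0.46×208 + 0.54×29 = 95.68 + 15.66 = 111.34 → 111
B: 0.46×38 + 0.54×137 = 17.48 + 73.98 = 91.46 → 91
= RGB(155, 111, 91)


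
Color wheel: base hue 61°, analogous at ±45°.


Base hue: 61°
Left analog: (61 - 45) mod 360 = 16°
Right analog: (61 + 45) mod 360 = 106°
Analogous hues = 16° and 106°


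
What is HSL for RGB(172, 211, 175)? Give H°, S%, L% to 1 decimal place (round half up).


Normalize: R'=172/255≈0.6745, G'=211/255≈0.8275, B'=175/255≈0.6863
Max=211/255, Min=172/255, Δ=Max-Min=39/255
L = (Max+Min)/2 = (211+172)/510 = 383/510 = 0.75098… → L = 75.1%
L > 0.5 → S = Δ/(2-Max-Min) = 39/(510-211-172) = 39/127 = 0.30708… → S = 30.7%
(the 1/255 factors cancel in S and H, so raw channel differences can be used)
Max is G' → H = 60 × ((B-R)/Δ + 2) = 60 × ((175-172)/39 + 2)
  3/39 + 2 = 0.0769… + 2 = 2.0769…
  H = 60 × 2.0769… = 124.615…° → H = 124.6°
= HSL(124.6°, 30.7%, 75.1%)


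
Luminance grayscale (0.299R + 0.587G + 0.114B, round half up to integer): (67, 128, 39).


Gray = 0.299×R + 0.587×G + 0.114×B
Gray = 0.299×67 + 0.587×128 + 0.114×39
Gray = 20.033 + 75.136 + 4.446
Gray = 99.615 → round half up → 100
Gray = 100


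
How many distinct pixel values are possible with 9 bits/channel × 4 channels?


Total bits = 9 bits/channel × 4 channels = 36 bits
Distinct pixel values = 2^36
= 68,719,476,736 pixel values


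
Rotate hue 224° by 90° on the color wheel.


New hue = (H + rotation) mod 360
New hue = (224 + 90) mod 360
= 314 mod 360
= 314°


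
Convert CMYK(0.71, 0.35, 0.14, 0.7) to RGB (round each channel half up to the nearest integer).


R = 255 × (1-C) × (1-K) = 255 × 0.29 × 0.30 = 22.185 → 22
G = 255 × (1-M) × (1-K) = 255 × 0.65 × 0.30 = 49.725 → 50
B = 255 × (1-Y) × (1-K) = 255 × 0.86 × 0.30 = 65.79 → 66
= RGB(22, 50, 66)


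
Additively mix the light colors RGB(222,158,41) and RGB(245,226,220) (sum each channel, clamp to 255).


Additive: each channel = min(255, C₁+C₂)
R: 222+245 = 467 → 255
G: 158+226 = 384 → 255
B: 41+220 = 261 → 255
= RGB(255, 255, 255)


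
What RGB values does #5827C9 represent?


58 → 88 (R)
27 → 39 (G)
C9 → 201 (B)
= RGB(88, 39, 201)


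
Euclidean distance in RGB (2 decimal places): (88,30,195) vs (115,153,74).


d = √[(R₁-R₂)² + (G₁-G₂)² + (B₁-B₂)²]
d = √[(88-115)² + (30-153)² + (195-74)²]
d = √[729 + 15129 + 14641]
d = √30499
d ≈ 174.64
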